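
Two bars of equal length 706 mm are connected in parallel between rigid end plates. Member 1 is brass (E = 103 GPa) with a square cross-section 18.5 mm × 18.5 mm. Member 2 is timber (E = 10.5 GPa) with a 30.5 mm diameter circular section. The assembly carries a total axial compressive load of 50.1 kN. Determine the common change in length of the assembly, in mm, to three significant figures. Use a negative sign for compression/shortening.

-0.824 mm

A_1 = 342.2 mm².
A_2 = 730.6 mm².
Equal strain + equilibrium ⇒ each member carries load in proportion to AE: A₁E₁ = 35250000 N, A₂E₂ = 7671000 N, ΣAE = 42920000 N.
δ = PL/ΣAE = -50100·706/42920000 = -0.824 mm.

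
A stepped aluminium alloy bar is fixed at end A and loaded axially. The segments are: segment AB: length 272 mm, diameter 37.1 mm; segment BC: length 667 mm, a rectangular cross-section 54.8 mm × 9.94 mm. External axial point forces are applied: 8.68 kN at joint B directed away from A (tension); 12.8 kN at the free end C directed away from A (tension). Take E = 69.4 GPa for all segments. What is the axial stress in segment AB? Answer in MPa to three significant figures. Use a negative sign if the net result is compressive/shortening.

Internal axial forces (sectioning from the free end, tension +): N_BC = 12.8 kN, N_AB = 21.48 kN.
A_AB = 1081 mm².
σ_AB = N_AB/A_AB = 21480/1081 = 19.87 MPa.

19.9 MPa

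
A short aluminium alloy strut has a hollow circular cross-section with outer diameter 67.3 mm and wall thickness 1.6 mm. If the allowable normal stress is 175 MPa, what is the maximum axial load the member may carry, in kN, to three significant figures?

57.8 kN

A = 330.2 mm².
P_max = σ_allow · A = 175 · 330.2 = 57790 N = 57.79 kN.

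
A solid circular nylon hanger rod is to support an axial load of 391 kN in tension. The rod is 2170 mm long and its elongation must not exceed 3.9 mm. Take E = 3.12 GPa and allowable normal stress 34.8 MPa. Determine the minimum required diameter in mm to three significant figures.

298 mm

Required area A ≥ P/σ_allow = 391000/34.8 = 11240 mm².
For a solid circular section, d ≥ √(4A/π) = 119.6 mm.
Elongation limit: A ≥ PL/(Eδ_allow) = 391000·2170/(3120·3.9) = 69730 mm² ⇒ d ≥ 298 mm.
The elongation limit governs.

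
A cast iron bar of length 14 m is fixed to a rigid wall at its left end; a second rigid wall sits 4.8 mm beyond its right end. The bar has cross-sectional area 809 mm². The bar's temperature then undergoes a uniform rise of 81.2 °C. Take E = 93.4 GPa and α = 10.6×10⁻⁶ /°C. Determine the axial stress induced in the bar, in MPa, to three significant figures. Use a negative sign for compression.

Free thermal expansion αLΔT = 10.6e-6 · 14000 · 81.2 = 12.05 mm.
The walls engage after the gap closes; constrained expansion = 12.05 − 4.8 = 7.25 mm.
The walls impose strain ε = −(7.25)/14000 = -5.1786e-04; σ = Eε = 93400 · -5.1786e-04 = -48.37 MPa.

-48.4 MPa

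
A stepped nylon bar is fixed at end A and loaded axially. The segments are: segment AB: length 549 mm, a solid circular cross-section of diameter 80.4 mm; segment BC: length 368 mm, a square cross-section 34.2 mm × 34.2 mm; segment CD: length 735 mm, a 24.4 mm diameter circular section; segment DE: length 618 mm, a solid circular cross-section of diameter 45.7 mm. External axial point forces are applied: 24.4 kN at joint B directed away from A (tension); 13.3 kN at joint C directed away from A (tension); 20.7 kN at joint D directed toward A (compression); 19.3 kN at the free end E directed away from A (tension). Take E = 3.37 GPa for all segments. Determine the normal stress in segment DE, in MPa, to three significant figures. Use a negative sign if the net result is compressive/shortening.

Internal axial forces (sectioning from the free end, tension +): N_DE = 19.3 kN, N_CD = -1.4 kN, N_BC = 11.9 kN, N_AB = 36.3 kN.
A_DE = 1640 mm².
σ_DE = N_DE/A_DE = 19300/1640 = 11.77 MPa.

11.8 MPa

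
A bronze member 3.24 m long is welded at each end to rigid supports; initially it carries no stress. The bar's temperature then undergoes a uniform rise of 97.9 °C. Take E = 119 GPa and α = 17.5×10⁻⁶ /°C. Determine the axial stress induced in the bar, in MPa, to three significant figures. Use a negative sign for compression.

-204 MPa

Free thermal expansion αLΔT = 17.5e-6 · 3240 · 97.9 = 5.551 mm.
The walls impose strain ε = −(5.551)/3240 = -1.7133e-03; σ = Eε = 119000 · -1.7133e-03 = -203.9 MPa.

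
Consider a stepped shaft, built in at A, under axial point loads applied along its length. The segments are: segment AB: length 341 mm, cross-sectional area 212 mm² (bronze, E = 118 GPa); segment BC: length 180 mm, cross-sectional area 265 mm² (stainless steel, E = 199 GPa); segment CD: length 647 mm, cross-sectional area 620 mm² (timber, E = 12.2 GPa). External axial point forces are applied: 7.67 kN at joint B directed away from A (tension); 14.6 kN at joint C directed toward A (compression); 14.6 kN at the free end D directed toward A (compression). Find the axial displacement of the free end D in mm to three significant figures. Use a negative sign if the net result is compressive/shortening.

Internal axial forces (sectioning from the free end, tension +): N_CD = -14.6 kN, N_BC = -29.2 kN, N_AB = -21.53 kN.
δ_AB = -21530·341/(212·118000) = -0.2935 mm
δ_BC = -29200·180/(265·199000) = -0.09967 mm
δ_CD = -14600·647/(620·12200) = -1.249 mm
δ = Σδ_i = -1.642 mm.

-1.64 mm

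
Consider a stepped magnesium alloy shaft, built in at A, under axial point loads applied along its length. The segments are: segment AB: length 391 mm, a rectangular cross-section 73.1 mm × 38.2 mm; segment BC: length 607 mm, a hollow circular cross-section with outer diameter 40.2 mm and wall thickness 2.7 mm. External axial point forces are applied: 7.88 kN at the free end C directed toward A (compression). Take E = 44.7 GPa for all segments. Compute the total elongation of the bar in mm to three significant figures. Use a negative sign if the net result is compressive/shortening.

-0.361 mm

Internal axial forces (sectioning from the free end, tension +): N_BC = -7.88 kN, N_AB = -7.88 kN.
A_AB = 2792 mm².
A_BC = 318.1 mm².
δ_AB = -7880·391/(2792·44700) = -0.02468 mm
δ_BC = -7880·607/(318.1·44700) = -0.3364 mm
δ = Σδ_i = -0.3611 mm.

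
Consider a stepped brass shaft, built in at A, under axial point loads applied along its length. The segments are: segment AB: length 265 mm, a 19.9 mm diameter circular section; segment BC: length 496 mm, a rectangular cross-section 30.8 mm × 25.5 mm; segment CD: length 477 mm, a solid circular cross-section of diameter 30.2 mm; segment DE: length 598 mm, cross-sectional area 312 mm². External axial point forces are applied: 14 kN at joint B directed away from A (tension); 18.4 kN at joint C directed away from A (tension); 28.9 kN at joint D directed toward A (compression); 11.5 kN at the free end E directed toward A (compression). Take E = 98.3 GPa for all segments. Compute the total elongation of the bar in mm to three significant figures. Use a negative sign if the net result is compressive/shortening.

-0.709 mm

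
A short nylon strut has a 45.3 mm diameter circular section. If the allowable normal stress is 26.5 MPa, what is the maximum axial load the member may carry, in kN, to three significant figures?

A = 1612 mm².
P_max = σ_allow · A = 26.5 · 1612 = 42710 N = 42.71 kN.

42.7 kN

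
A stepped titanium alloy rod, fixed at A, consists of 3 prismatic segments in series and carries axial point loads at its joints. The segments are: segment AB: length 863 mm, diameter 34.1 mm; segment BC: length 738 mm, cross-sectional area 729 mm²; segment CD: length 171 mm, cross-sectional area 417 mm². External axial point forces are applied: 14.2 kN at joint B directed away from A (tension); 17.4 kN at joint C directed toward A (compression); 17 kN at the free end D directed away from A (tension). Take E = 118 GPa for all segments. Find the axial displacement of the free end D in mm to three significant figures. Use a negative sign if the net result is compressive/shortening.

0.166 mm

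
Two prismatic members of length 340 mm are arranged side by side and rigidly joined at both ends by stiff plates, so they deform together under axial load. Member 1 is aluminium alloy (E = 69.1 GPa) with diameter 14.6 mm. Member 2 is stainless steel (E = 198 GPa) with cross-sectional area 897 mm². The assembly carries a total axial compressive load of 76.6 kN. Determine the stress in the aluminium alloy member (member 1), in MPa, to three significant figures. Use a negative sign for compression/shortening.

-28.0 MPa

A_1 = 167.4 mm².
Equal strain + equilibrium ⇒ each member carries load in proportion to AE: A₁E₁ = 11570000 N, A₂E₂ = 177600000 N, ΣAE = 189200000 N.
σ₁ = P·E₁/ΣAE = -76600·69100/189200000 = -27.98 MPa.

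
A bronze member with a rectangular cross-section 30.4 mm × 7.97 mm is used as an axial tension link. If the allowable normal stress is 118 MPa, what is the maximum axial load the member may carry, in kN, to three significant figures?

A = 242.3 mm².
P_max = σ_allow · A = 118 · 242.3 = 28590 N = 28.59 kN.

28.6 kN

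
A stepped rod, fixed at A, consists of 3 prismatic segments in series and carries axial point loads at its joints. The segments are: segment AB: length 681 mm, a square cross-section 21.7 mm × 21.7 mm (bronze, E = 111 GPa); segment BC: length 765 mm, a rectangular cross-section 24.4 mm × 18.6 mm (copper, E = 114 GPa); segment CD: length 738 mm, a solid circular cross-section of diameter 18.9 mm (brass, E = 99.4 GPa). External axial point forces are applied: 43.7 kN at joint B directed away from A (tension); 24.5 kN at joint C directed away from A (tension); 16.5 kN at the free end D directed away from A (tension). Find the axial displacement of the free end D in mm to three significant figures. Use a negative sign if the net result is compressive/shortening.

Internal axial forces (sectioning from the free end, tension +): N_CD = 16.5 kN, N_BC = 41 kN, N_AB = 84.7 kN.
A_AB = 470.9 mm².
A_BC = 453.8 mm².
A_CD = 280.6 mm².
δ_AB = 84700·681/(470.9·111000) = 1.104 mm
δ_BC = 41000·765/(453.8·114000) = 0.6062 mm
δ_CD = 16500·738/(280.6·99400) = 0.4367 mm
δ = Σδ_i = 2.146 mm.

2.15 mm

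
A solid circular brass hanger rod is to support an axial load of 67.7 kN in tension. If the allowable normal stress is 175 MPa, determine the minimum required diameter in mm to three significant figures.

Required area A ≥ P/σ_allow = 67700/175 = 386.9 mm².
For a solid circular section, d ≥ √(4A/π) = 22.19 mm.

22.2 mm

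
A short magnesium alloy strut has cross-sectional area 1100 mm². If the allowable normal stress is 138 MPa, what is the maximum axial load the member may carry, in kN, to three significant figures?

P_max = σ_allow · A = 138 · 1100 = 151800 N = 151.8 kN.

152 kN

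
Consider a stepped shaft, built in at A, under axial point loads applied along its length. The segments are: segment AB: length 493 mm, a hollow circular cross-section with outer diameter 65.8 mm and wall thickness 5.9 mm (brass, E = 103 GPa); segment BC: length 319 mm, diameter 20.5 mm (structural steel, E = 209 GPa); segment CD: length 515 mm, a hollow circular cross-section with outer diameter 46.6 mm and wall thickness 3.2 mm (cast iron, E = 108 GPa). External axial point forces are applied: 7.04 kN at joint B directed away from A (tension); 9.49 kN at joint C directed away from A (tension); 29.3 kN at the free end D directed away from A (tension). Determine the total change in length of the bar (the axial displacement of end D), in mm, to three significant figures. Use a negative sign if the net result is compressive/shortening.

Internal axial forces (sectioning from the free end, tension +): N_CD = 29.3 kN, N_BC = 38.79 kN, N_AB = 45.83 kN.
A_AB = 1110 mm².
A_BC = 330.1 mm².
A_CD = 436.3 mm².
δ_AB = 45830·493/(1110·103000) = 0.1976 mm
δ_BC = 38790·319/(330.1·209000) = 0.1794 mm
δ_CD = 29300·515/(436.3·108000) = 0.3202 mm
δ = Σδ_i = 0.6972 mm.

0.697 mm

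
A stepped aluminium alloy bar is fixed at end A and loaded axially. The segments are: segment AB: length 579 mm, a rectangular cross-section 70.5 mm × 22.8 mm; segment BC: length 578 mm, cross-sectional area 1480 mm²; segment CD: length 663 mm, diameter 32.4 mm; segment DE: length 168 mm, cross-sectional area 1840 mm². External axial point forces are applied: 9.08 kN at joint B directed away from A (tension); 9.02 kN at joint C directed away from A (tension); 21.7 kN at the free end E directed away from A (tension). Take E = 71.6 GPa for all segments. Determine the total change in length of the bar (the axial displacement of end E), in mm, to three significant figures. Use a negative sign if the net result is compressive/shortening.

0.639 mm

Internal axial forces (sectioning from the free end, tension +): N_DE = 21.7 kN, N_CD = 21.7 kN, N_BC = 30.72 kN, N_AB = 39.8 kN.
A_AB = 1607 mm².
A_CD = 824.5 mm².
δ_AB = 39800·579/(1607·71600) = 0.2002 mm
δ_BC = 30720·578/(1480·71600) = 0.1676 mm
δ_CD = 21700·663/(824.5·71600) = 0.2437 mm
δ_DE = 21700·168/(1840·71600) = 0.02767 mm
δ = Σδ_i = 0.6392 mm.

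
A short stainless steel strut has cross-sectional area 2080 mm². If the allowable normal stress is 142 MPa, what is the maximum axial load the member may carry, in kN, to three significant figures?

295 kN

P_max = σ_allow · A = 142 · 2080 = 295400 N = 295.4 kN.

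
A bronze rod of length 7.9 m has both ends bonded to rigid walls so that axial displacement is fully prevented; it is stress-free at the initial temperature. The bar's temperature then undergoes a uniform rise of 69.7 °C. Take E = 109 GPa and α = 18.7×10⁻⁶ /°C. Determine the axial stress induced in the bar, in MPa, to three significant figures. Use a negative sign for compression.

-142 MPa

Free thermal expansion αLΔT = 18.7e-6 · 7900 · 69.7 = 10.3 mm.
The walls impose strain ε = −(10.3)/7900 = -1.3034e-03; σ = Eε = 109000 · -1.3034e-03 = -142.1 MPa.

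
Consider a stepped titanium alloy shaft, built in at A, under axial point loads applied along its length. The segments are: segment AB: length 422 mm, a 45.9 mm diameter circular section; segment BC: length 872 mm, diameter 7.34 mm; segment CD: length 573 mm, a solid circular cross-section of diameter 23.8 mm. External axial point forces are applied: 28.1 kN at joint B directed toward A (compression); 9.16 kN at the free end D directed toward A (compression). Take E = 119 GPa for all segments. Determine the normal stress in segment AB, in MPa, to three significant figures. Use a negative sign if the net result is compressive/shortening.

-22.5 MPa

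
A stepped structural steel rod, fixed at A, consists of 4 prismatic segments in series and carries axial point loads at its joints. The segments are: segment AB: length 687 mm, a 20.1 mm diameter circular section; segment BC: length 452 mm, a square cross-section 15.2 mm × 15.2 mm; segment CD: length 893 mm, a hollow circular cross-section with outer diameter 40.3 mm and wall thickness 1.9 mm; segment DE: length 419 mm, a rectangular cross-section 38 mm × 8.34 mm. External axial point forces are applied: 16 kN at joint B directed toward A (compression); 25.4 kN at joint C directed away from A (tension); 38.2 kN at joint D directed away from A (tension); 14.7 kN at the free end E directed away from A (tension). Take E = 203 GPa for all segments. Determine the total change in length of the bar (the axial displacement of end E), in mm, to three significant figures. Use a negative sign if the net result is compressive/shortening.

Internal axial forces (sectioning from the free end, tension +): N_DE = 14.7 kN, N_CD = 52.9 kN, N_BC = 78.3 kN, N_AB = 62.3 kN.
A_AB = 317.3 mm².
A_BC = 231 mm².
A_CD = 229.2 mm².
A_DE = 316.9 mm².
δ_AB = 62300·687/(317.3·203000) = 0.6645 mm
δ_BC = 78300·452/(231·203000) = 0.7546 mm
δ_CD = 52900·893/(229.2·203000) = 1.015 mm
δ_DE = 14700·419/(316.9·203000) = 0.09574 mm
δ = Σδ_i = 2.53 mm.

2.53 mm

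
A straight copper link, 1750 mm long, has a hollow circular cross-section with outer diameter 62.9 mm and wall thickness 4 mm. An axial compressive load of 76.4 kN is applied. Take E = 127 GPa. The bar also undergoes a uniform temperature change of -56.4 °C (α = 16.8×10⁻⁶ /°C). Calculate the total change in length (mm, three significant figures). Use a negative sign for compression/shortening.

-3.08 mm

A = 740.2 mm².
δ_mech = NL/(AE) = -76400·1750/(740.2·127000) = -1.422 mm.
δ_thermal = αLΔT = 16.8e-6·1750·-56.4 = -1.658 mm.
δ = δ_mech + δ_thermal = -3.08 mm.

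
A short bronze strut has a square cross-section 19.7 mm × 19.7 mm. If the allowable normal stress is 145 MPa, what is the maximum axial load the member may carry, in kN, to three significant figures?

56.3 kN

A = 388.1 mm².
P_max = σ_allow · A = 145 · 388.1 = 56270 N = 56.27 kN.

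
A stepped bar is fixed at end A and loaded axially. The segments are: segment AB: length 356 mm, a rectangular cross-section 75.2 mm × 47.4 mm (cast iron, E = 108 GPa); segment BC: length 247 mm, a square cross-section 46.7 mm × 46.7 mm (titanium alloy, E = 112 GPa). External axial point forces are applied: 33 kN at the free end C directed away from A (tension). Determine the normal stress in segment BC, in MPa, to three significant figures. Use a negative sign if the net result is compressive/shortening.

15.1 MPa

Internal axial forces (sectioning from the free end, tension +): N_BC = 33 kN, N_AB = 33 kN.
A_BC = 2181 mm².
σ_BC = N_BC/A_BC = 33000/2181 = 15.13 MPa.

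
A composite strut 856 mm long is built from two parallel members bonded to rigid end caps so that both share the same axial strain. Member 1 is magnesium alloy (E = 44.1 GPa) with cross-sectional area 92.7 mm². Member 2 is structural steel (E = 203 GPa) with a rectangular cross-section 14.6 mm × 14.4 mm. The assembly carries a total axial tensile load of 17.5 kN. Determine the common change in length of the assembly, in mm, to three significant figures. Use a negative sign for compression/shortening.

0.320 mm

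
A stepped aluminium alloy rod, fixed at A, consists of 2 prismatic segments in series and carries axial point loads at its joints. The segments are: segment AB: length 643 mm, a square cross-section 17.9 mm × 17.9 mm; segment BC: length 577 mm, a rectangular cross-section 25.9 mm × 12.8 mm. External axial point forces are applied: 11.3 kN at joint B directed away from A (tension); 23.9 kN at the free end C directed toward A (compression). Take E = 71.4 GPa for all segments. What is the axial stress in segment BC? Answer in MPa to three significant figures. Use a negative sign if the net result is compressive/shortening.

Internal axial forces (sectioning from the free end, tension +): N_BC = -23.9 kN, N_AB = -12.6 kN.
A_BC = 331.5 mm².
σ_BC = N_BC/A_BC = -23900/331.5 = -72.09 MPa.

-72.1 MPa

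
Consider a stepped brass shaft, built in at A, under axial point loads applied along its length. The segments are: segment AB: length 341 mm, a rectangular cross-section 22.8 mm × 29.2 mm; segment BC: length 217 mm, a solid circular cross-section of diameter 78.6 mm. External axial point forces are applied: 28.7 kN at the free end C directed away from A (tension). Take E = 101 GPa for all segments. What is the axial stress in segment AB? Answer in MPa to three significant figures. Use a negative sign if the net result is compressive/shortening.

Internal axial forces (sectioning from the free end, tension +): N_BC = 28.7 kN, N_AB = 28.7 kN.
A_AB = 665.8 mm².
σ_AB = N_AB/A_AB = 28700/665.8 = 43.11 MPa.

43.1 MPa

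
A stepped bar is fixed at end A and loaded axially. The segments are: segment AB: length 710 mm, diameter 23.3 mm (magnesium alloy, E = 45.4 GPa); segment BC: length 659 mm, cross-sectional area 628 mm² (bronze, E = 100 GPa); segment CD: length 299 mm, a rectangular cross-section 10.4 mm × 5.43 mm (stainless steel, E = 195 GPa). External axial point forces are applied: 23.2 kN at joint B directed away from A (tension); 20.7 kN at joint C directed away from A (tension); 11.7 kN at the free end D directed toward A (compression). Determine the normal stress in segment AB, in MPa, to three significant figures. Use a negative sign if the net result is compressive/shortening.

75.5 MPa

Internal axial forces (sectioning from the free end, tension +): N_CD = -11.7 kN, N_BC = 9 kN, N_AB = 32.2 kN.
A_AB = 426.4 mm².
σ_AB = N_AB/A_AB = 32200/426.4 = 75.52 MPa.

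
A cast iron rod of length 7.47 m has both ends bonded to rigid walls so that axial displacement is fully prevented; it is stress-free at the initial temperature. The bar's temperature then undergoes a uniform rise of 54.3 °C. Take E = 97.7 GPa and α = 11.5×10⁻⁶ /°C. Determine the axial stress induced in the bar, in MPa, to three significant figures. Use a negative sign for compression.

Free thermal expansion αLΔT = 11.5e-6 · 7470 · 54.3 = 4.665 mm.
The walls impose strain ε = −(4.665)/7470 = -6.2445e-04; σ = Eε = 97700 · -6.2445e-04 = -61.01 MPa.

-61.0 MPa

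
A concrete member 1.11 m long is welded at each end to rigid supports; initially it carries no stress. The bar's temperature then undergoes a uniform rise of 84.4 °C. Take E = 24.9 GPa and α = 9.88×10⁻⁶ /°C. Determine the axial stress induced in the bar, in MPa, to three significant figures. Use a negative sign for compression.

Free thermal expansion αLΔT = 9.88e-6 · 1110 · 84.4 = 0.9256 mm.
The walls impose strain ε = −(0.9256)/1110 = -8.3387e-04; σ = Eε = 24900 · -8.3387e-04 = -20.76 MPa.

-20.8 MPa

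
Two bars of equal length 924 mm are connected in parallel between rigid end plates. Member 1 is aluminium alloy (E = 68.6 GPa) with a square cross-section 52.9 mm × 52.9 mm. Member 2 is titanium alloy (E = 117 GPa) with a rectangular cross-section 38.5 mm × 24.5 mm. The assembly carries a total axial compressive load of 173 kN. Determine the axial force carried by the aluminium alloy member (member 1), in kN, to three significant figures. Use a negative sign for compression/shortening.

A_1 = 2798 mm².
A_2 = 943.2 mm².
Equal strain + equilibrium ⇒ each member carries load in proportion to AE: A₁E₁ = 192000000 N, A₂E₂ = 110400000 N, ΣAE = 302300000 N.
F₁ = P·A₁E₁/ΣAE = -173000·192000000/302300000 = -109800 N.

-110 kN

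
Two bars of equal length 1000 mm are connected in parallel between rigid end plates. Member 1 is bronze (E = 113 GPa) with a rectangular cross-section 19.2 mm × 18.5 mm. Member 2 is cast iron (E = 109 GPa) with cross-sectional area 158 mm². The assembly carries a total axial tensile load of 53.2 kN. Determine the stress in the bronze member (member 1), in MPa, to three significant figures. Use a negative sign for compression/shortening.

105 MPa

A_1 = 355.2 mm².
Equal strain + equilibrium ⇒ each member carries load in proportion to AE: A₁E₁ = 40140000 N, A₂E₂ = 17220000 N, ΣAE = 57360000 N.
σ₁ = P·E₁/ΣAE = 53200·113000/57360000 = 104.8 MPa.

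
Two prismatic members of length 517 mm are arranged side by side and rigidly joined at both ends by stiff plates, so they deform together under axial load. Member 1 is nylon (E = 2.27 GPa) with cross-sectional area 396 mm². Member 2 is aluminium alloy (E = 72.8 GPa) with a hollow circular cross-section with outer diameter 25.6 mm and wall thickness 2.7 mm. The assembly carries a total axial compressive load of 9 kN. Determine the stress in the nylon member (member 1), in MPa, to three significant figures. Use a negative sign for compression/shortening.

-1.36 MPa

A_2 = 194.2 mm².
Equal strain + equilibrium ⇒ each member carries load in proportion to AE: A₁E₁ = 898900 N, A₂E₂ = 14140000 N, ΣAE = 15040000 N.
σ₁ = P·E₁/ΣAE = -9000·2270/15040000 = -1.358 MPa.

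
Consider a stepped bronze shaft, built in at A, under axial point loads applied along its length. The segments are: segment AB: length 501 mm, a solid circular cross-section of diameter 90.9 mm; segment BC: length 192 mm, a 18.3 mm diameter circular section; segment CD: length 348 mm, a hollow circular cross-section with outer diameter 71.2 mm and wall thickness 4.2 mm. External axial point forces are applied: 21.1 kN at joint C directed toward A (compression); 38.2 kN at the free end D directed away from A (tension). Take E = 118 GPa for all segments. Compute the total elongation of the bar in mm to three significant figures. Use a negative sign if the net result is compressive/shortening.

0.244 mm

Internal axial forces (sectioning from the free end, tension +): N_CD = 38.2 kN, N_BC = 17.1 kN, N_AB = 17.1 kN.
A_AB = 6490 mm².
A_BC = 263 mm².
A_CD = 884 mm².
δ_AB = 17100·501/(6490·118000) = 0.01119 mm
δ_BC = 17100·192/(263·118000) = 0.1058 mm
δ_CD = 38200·348/(884·118000) = 0.1274 mm
δ = Σδ_i = 0.2444 mm.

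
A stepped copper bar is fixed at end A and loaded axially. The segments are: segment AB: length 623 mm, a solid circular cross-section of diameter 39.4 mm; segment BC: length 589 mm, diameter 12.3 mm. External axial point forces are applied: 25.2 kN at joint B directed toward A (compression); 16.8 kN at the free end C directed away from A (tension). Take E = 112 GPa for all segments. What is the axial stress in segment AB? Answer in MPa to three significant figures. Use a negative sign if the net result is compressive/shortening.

Internal axial forces (sectioning from the free end, tension +): N_BC = 16.8 kN, N_AB = -8.4 kN.
A_AB = 1219 mm².
σ_AB = N_AB/A_AB = -8400/1219 = -6.89 MPa.

-6.89 MPa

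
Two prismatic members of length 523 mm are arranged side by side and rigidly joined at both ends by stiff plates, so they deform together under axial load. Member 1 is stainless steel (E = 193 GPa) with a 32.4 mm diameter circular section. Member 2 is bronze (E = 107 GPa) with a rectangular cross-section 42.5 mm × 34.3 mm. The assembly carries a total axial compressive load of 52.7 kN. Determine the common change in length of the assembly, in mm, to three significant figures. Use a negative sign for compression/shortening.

A_1 = 824.5 mm².
A_2 = 1458 mm².
Equal strain + equilibrium ⇒ each member carries load in proportion to AE: A₁E₁ = 159100000 N, A₂E₂ = 156000000 N, ΣAE = 315100000 N.
δ = PL/ΣAE = -52700·523/315100000 = -0.08747 mm.

-0.0875 mm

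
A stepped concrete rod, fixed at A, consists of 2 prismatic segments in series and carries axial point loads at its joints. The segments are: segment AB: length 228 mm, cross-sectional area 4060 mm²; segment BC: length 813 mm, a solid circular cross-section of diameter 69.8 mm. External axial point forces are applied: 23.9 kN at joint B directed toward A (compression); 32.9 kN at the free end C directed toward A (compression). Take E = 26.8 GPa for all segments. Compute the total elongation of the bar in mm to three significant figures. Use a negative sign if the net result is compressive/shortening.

-0.380 mm

Internal axial forces (sectioning from the free end, tension +): N_BC = -32.9 kN, N_AB = -56.8 kN.
A_BC = 3826 mm².
δ_AB = -56800·228/(4060·26800) = -0.119 mm
δ_BC = -32900·813/(3826·26800) = -0.2608 mm
δ = Σδ_i = -0.3798 mm.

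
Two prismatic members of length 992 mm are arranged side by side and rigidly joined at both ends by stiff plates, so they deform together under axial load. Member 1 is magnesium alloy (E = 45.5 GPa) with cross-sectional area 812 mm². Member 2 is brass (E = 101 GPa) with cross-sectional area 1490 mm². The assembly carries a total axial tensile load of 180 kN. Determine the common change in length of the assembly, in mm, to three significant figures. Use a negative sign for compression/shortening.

Equal strain + equilibrium ⇒ each member carries load in proportion to AE: A₁E₁ = 36950000 N, A₂E₂ = 150500000 N, ΣAE = 187400000 N.
δ = PL/ΣAE = 180000·992/187400000 = 0.9526 mm.

0.953 mm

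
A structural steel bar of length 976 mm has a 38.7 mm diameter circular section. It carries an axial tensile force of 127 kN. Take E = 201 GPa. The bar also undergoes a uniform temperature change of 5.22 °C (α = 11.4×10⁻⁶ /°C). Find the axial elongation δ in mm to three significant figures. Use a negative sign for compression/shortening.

0.582 mm

A = 1176 mm².
δ_mech = NL/(AE) = 127000·976/(1176·201000) = 0.5243 mm.
δ_thermal = αLΔT = 11.4e-6·976·5.22 = 0.05808 mm.
δ = δ_mech + δ_thermal = 0.5823 mm.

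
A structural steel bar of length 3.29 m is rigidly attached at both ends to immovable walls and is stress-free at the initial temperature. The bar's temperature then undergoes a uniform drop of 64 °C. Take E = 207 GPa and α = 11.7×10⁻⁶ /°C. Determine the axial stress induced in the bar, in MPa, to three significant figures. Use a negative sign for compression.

155 MPa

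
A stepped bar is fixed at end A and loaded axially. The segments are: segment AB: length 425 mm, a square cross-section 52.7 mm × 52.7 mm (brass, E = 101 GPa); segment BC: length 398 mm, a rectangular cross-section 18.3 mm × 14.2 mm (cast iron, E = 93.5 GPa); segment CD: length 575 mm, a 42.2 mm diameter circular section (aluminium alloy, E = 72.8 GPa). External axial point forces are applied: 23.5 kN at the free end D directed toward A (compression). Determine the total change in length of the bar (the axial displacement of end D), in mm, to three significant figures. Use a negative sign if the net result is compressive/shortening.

-0.553 mm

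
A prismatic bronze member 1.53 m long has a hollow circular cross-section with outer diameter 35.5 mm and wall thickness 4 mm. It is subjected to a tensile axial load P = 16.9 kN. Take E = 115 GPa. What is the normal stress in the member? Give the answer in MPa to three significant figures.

42.7 MPa

A = 395.8 mm².
σ = N/A = 16900/395.8 = 42.69 MPa.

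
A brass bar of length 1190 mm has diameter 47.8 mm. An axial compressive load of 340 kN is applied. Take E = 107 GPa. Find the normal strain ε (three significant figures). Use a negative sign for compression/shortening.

-0.00177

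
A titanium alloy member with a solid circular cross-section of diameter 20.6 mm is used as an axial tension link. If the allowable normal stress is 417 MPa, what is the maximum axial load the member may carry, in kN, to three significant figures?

139 kN

A = 333.3 mm².
P_max = σ_allow · A = 417 · 333.3 = 139000 N = 139 kN.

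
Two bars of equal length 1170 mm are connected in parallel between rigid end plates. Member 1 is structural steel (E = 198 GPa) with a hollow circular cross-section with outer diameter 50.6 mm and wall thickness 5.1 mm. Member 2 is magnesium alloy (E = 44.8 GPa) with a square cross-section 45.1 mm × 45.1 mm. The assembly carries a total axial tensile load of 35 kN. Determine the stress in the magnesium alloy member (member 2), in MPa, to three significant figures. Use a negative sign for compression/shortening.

6.66 MPa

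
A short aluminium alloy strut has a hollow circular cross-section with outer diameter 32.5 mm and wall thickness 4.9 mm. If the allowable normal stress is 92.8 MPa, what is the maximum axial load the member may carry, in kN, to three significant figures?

39.4 kN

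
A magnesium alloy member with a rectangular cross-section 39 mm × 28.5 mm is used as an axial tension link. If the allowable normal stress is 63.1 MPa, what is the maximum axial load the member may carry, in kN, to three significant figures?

70.1 kN

A = 1112 mm².
P_max = σ_allow · A = 63.1 · 1112 = 70140 N = 70.14 kN.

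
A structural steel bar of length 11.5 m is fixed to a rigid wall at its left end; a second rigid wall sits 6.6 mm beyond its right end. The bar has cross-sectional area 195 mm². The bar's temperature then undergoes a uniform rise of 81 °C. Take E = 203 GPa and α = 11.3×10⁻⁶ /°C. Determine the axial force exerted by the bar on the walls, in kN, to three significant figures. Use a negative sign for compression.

-13.5 kN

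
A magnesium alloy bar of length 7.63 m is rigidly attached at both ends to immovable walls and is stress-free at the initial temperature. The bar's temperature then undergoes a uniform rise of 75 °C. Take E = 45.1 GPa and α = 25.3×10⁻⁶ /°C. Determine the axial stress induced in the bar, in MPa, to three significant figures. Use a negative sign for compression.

-85.6 MPa

Free thermal expansion αLΔT = 25.3e-6 · 7630 · 75 = 14.48 mm.
The walls impose strain ε = −(14.48)/7630 = -1.8975e-03; σ = Eε = 45100 · -1.8975e-03 = -85.58 MPa.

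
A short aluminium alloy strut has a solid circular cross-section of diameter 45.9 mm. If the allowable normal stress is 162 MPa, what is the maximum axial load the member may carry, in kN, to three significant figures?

A = 1655 mm².
P_max = σ_allow · A = 162 · 1655 = 268100 N = 268.1 kN.

268 kN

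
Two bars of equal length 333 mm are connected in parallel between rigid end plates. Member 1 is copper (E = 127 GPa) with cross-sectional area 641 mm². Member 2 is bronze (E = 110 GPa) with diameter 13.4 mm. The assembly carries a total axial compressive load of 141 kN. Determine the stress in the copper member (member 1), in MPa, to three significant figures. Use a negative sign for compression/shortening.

-185 MPa

A_2 = 141 mm².
Equal strain + equilibrium ⇒ each member carries load in proportion to AE: A₁E₁ = 81410000 N, A₂E₂ = 15510000 N, ΣAE = 96920000 N.
σ₁ = P·E₁/ΣAE = -141000·127000/96920000 = -184.8 MPa.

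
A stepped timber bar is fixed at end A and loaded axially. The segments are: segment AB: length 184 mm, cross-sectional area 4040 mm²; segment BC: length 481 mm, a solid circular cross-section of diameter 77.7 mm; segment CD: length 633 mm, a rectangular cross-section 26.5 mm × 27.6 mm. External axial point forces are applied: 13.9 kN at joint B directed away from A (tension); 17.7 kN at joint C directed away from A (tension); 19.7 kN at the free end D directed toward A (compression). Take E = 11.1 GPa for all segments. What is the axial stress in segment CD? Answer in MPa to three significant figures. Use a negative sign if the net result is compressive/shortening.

Internal axial forces (sectioning from the free end, tension +): N_CD = -19.7 kN, N_BC = -2 kN, N_AB = 11.9 kN.
A_CD = 731.4 mm².
σ_CD = N_CD/A_CD = -19700/731.4 = -26.93 MPa.

-26.9 MPa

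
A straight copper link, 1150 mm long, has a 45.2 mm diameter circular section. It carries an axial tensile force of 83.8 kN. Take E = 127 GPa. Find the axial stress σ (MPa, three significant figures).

52.2 MPa

A = 1605 mm².
σ = N/A = 83800/1605 = 52.22 MPa.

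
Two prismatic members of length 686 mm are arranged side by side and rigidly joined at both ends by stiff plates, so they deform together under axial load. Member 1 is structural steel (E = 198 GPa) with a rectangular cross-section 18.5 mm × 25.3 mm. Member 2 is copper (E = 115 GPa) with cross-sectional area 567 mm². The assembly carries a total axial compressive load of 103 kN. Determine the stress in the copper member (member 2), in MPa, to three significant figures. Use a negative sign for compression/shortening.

A_1 = 468.1 mm².
Equal strain + equilibrium ⇒ each member carries load in proportion to AE: A₁E₁ = 92670000 N, A₂E₂ = 65200000 N, ΣAE = 157900000 N.
σ₂ = P·E₂/ΣAE = -103000·115000/157900000 = -75.03 MPa.

-75.0 MPa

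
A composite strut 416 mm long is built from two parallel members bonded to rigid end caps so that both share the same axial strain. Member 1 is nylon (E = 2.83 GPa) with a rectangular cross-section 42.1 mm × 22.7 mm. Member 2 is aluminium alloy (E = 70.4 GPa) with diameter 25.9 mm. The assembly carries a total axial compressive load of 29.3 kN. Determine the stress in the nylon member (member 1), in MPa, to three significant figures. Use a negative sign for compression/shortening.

-2.08 MPa

A_1 = 955.7 mm².
A_2 = 526.9 mm².
Equal strain + equilibrium ⇒ each member carries load in proportion to AE: A₁E₁ = 2705000 N, A₂E₂ = 37090000 N, ΣAE = 39790000 N.
σ₁ = P·E₁/ΣAE = -29300·2830/39790000 = -2.084 MPa.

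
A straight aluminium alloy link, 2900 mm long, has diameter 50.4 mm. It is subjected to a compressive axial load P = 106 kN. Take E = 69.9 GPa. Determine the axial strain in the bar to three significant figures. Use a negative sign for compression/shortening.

-7.60e-04

A = 1995 mm².
σ = N/A = -53.13 MPa; ε = σ/E = -53.13/69900 = -7.601e-04.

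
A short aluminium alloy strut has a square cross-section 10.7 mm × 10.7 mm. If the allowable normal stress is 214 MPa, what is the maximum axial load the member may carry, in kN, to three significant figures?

A = 114.5 mm².
P_max = σ_allow · A = 214 · 114.5 = 24500 N = 24.5 kN.

24.5 kN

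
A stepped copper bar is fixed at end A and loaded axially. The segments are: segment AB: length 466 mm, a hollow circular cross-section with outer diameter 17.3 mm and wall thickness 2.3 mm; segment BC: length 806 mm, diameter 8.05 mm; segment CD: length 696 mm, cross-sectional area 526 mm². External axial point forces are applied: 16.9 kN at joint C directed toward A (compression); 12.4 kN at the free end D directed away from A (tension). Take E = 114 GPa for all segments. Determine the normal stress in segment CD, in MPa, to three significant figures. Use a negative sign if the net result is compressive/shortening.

Internal axial forces (sectioning from the free end, tension +): N_CD = 12.4 kN, N_BC = -4.5 kN, N_AB = -4.5 kN.
σ_CD = N_CD/A_CD = 12400/526 = 23.57 MPa.

23.6 MPa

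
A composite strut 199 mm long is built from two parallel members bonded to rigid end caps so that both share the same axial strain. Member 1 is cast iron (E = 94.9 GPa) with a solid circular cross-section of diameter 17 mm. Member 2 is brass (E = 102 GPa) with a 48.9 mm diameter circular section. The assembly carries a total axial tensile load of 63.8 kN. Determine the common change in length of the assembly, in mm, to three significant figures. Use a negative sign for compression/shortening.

A_1 = 227 mm².
A_2 = 1878 mm².
Equal strain + equilibrium ⇒ each member carries load in proportion to AE: A₁E₁ = 21540000 N, A₂E₂ = 191600000 N, ΣAE = 213100000 N.
δ = PL/ΣAE = 63800·199/213100000 = 0.05958 mm.

0.0596 mm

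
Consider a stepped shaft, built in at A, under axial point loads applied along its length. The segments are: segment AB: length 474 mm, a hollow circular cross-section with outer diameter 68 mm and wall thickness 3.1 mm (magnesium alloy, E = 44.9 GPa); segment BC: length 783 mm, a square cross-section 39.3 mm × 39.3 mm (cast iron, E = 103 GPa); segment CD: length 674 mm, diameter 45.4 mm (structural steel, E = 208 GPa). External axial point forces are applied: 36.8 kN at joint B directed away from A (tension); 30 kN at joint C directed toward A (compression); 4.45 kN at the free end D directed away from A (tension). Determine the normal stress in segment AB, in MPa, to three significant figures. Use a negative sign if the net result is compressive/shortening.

Internal axial forces (sectioning from the free end, tension +): N_CD = 4.45 kN, N_BC = -25.55 kN, N_AB = 11.25 kN.
A_AB = 632.1 mm².
σ_AB = N_AB/A_AB = 11250/632.1 = 17.8 MPa.

17.8 MPa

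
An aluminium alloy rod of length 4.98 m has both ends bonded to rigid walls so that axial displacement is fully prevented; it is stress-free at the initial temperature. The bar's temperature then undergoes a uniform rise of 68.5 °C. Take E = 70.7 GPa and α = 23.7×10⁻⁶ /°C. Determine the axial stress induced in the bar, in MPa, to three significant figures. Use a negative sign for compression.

Free thermal expansion αLΔT = 23.7e-6 · 4980 · 68.5 = 8.085 mm.
The walls impose strain ε = −(8.085)/4980 = -1.6234e-03; σ = Eε = 70700 · -1.6234e-03 = -114.8 MPa.

-115 MPa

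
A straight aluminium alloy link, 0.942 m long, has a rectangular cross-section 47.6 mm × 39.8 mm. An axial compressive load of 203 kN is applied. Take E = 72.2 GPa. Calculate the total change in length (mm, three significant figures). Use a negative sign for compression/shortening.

A = 1894 mm².
δ_mech = NL/(AE) = -203000·942/(1894·72200) = -1.398 mm.

-1.40 mm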